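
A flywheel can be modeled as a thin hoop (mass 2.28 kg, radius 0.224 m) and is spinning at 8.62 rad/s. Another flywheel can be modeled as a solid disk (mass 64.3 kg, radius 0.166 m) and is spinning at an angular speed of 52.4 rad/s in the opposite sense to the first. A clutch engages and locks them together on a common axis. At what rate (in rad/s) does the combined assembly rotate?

|ω_f| ≈ 45.4 rad/s

No external torque acts about the common axis, so total angular momentum is conserved.
Moments of inertia: I_A = (2.28)(0.224)² = 0.1144 kg·m²; I_B = ½(64.3)(0.166)² = 0.8859 kg·m².
Taking A's sense as positive: L = (0.1144)(8.62) − (0.8859)(52.4) = -45.44 kg·m²·rad/s.
Combined I = 0.1144 + 0.8859 = 1.000 kg·m².
ω_f = L / I = -45.44 / 1.000 = -45.42 rad/s.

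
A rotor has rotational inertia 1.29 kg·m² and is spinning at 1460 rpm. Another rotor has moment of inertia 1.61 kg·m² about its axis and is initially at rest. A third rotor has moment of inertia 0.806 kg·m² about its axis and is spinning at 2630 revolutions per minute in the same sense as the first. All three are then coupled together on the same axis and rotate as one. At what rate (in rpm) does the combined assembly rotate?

|ω_f| ≈ 1080 rpm

The coupling torques are internal; angular momentum about the shared axis is conserved.
Taking A's sense as positive: L = (1.290)(1460) + (0.8060)(2630) = 4003 kg·m²·rpm.
Combined I = 1.290 + 1.610 + 0.8060 = 3.706 kg·m².
ω_f = L / I = 4003 / 3.706 = 1080 rpm.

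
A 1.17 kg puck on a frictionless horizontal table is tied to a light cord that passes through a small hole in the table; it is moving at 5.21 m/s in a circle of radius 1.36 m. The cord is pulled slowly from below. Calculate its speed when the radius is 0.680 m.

v₂ ≈ 10.4 m/s

The only horizontal force on the mass is along the cord (radial), so it exerts no torque about the hole and angular momentum m v r is conserved.
v₂ = v₁ r₁ / r₂ = (5.21)(1.36) / (0.680) = 10.42 m/s.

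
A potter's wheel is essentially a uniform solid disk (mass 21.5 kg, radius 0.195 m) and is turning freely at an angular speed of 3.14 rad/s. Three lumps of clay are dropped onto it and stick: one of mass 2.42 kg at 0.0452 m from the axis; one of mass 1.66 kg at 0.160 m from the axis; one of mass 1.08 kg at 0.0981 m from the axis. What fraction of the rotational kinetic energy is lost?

fraction ≈ 0.124

The added mass arrives with no angular momentum about the axis, and any external torque about the axis is negligible, so the system's angular momentum is conserved.
I_p = ½(21.5)(0.195)² = 0.4088 kg·m².
Added inertia Σmr² = (2.42)(0.0452)² + (1.66)(0.160)² + (1.08)(0.0981)² = 0.05783 kg·m²; I_f = 0.4088 + 0.05783 = 0.4666 kg·m².
ω_f = I_p ω_i / I_f = (0.4088)(3.14) / 0.4666 = 2.751 rad/s.
KE_i = ½(0.4088)(3.140 rad/s)² = 2.015 J; KE_f = ½(0.4666)(2.751)² = 1.765 J.
Fraction lost = 0.1239.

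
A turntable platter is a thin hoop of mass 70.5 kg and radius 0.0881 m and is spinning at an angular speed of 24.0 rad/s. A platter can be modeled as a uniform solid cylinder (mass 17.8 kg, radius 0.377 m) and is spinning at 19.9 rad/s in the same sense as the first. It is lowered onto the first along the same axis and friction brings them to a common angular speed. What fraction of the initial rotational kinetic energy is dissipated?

fraction ≈ 0.00787

No external torque acts about the common axis, so total angular momentum is conserved.
Moments of inertia: I_A = (70.5)(0.0881)² = 0.5472 kg·m²; I_B = ½(17.8)(0.377)² = 1.265 kg·m².
Taking A's sense as positive: L = (0.5472)(24.0) + (1.265)(19.9) = 38.31 kg·m²·rad/s.
Combined I = 0.5472 + 1.265 = 1.812 kg·m².
ω_f = L / I = 38.31 / 1.812 = 21.14 rad/s.
KE_i = ½ΣIω² = 408.1 J; KE_f = ½(1.812)(21.14)² = 404.8 J.
Fraction dissipated = (KE_i − KE_f)/KE_i = 0.007868.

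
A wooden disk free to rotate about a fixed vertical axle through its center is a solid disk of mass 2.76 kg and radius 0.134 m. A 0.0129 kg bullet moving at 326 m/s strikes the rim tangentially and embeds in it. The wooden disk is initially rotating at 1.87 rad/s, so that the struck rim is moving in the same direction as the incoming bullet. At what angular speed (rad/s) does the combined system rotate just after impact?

About the axle the impulsive forces during the collision are internal, so angular momentum about that axis is conserved.
I_p = ½(2.76)(0.134)² = 0.02478 kg·m². Taking the sense of the bullet's angular momentum as positive, L_{bullet} = m v R = (0.0129)(326)(0.134) = 0.5635 kg·m²/s.
L_i = +I_p ω_p + m v R = +(0.02478)(1.87) + 0.5635 = 0.6099 kg·m²/s.
After sticking, I_f = I_p + m R² = 0.02478 + (0.0129)(0.134)² = 0.02501 kg·m².
ω_f = L_i / I_f = 0.6099 / 0.02501 = 24.38 rad/s.

|ω_f| ≈ 24.4 rad/s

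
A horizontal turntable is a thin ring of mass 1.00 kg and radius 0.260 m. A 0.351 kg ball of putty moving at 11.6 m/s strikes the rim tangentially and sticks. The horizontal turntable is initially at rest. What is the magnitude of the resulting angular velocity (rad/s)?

|ω_f| ≈ 11.6 rad/s

About the axle the impulsive forces during the collision are internal, so angular momentum about that axis is conserved.
I_p = (1.00)(0.260)² = 0.06760 kg·m². Taking the sense of the ball of putty's angular momentum as positive, L_{ball} = m v R = (0.351)(11.6)(0.260) = 1.059 kg·m²/s.
L_i = 0 + 1.059 = 1.059 kg·m²/s.
After sticking, I_f = I_p + m R² = 0.06760 + (0.351)(0.260)² = 0.09133 kg·m².
ω_f = L_i / I_f = 1.059 / 0.09133 = 11.59 rad/s.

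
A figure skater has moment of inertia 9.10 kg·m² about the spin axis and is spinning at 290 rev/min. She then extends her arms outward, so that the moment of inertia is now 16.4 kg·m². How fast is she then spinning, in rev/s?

With no external torque about the axis, L is conserved: I₁ω₁ = I₂ω₂.
ω₂ = I₁ω₁ / I₂ = (9.100)(290 rpm) / (16.40) = 160.9 rpm = 2.682 rev/s.

ω₂ ≈ 2.68 rev/s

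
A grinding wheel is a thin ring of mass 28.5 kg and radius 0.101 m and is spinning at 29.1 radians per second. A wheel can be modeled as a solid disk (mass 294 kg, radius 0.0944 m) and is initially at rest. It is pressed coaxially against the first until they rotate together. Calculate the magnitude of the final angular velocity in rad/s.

No external torque acts about the common axis, so total angular momentum is conserved.
Moments of inertia: I_A = (28.5)(0.101)² = 0.2907 kg·m²; I_B = ½(294)(0.0944)² = 1.310 kg·m².
Taking A's sense as positive: L = (0.2907)(29.1) = 8.460 kg·m²·rad/s.
Combined I = 0.2907 + 1.310 = 1.601 kg·m².
ω_f = L / I = 8.460 / 1.601 = 5.285 rad/s.

|ω_f| ≈ 5.29 rad/s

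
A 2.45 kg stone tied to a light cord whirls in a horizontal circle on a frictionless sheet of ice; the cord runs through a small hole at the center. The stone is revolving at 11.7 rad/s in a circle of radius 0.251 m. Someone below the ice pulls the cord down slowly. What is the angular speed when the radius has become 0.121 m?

No torque about the axis ⇒ m r₁² ω₁ = m r₂² ω₂.
ω₂ = ω₁ (r₁/r₂)² = (11.7)(0.251/0.121)² = 50.35 rad/s.

ω₂ ≈ 50.3 rad/s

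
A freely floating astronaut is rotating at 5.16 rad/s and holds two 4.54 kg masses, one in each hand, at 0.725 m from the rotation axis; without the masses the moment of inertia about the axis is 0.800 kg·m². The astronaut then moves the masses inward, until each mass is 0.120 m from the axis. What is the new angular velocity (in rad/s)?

ω₂ ≈ 30.9 rad/s

With no external torque about the axis, L is conserved: I₁ω₁ = I₂ω₂.
I₁ = 0.800 + 2(4.54)(0.725)² = 5.573 kg·m²; I₂ = 0.800 + 2(4.54)(0.120)² = 0.9308 kg·m².
ω₂ = I₁ω₁ / I₂ = (5.573)(5.16 rad/s) / (0.9308) = 30.89 rad/s.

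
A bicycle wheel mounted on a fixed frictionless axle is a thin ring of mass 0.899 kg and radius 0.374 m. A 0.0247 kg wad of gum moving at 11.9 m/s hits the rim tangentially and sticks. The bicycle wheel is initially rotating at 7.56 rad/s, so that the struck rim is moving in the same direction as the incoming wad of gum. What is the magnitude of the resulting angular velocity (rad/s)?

|ω_f| ≈ 8.21 rad/s

The axle reaction passes through the axle and exerts no torque about it; angular momentum about the axle is conserved through the impact.
I_p = (0.899)(0.374)² = 0.1257 kg·m². Taking the sense of the wad of gum's angular momentum as positive, L_{wad} = m v R = (0.0247)(11.9)(0.374) = 0.1099 kg·m²/s.
L_i = +I_p ω_p + m v R = +(0.1257)(7.56) + 0.1099 = 1.061 kg·m²/s.
After sticking, I_f = I_p + m R² = 0.1257 + (0.0247)(0.374)² = 0.1292 kg·m².
ω_f = L_i / I_f = 1.061 / 0.1292 = 8.209 rad/s.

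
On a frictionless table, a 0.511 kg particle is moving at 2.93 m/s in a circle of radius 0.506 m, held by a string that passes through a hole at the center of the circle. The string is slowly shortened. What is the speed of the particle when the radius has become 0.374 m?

Central (radial) force ⇒ zero torque about the center ⇒ m v r is constant.
v₂ = v₁ r₁ / r₂ = (2.93)(0.506) / (0.374) = 3.964 m/s.

v₂ ≈ 3.96 m/s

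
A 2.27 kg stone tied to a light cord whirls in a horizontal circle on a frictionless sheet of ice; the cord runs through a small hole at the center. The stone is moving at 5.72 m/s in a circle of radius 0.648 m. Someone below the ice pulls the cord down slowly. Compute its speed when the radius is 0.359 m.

v₂ ≈ 10.3 m/s

Central (radial) force ⇒ zero torque about the center ⇒ m v r is constant.
v₂ = v₁ r₁ / r₂ = (5.72)(0.648) / (0.359) = 10.32 m/s.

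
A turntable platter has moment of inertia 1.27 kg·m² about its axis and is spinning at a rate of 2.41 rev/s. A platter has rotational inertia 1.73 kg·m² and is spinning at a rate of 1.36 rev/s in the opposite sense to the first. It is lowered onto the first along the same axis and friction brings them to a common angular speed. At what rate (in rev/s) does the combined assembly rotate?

The coupling torques are internal; angular momentum about the shared axis is conserved.
Taking A's sense as positive: L = (1.270)(2.41) − (1.730)(1.36) = 0.7079 kg·m²·rev/s.
Combined I = 1.270 + 1.730 = 3.000 kg·m².
ω_f = L / I = 0.7079 / 3.000 = 0.2360 rev/s.

|ω_f| ≈ 0.236 rev/s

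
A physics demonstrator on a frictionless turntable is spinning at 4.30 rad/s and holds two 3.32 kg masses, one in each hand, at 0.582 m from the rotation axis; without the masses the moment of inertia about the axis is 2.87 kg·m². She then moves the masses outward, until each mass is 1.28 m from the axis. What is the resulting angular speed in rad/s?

With no external torque about the axis, L is conserved: I₁ω₁ = I₂ω₂.
I₁ = 2.87 + 2(3.32)(0.582)² = 5.119 kg·m²; I₂ = 2.87 + 2(3.32)(1.28)² = 13.75 kg·m².
ω₂ = I₁ω₁ / I₂ = (5.119)(4.30 rad/s) / (13.75) = 1.601 rad/s.

ω₂ ≈ 1.60 rad/s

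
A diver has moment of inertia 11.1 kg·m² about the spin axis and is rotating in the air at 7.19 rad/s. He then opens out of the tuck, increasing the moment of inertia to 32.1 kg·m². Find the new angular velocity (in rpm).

No external torque acts about the spin axis, so angular momentum is conserved.
ω₂ = I₁ω₁ / I₂ = (11.10)(7.19 rad/s) / (32.10) = 2.486 rad/s = 23.74 rpm.

ω₂ ≈ 23.7 rpm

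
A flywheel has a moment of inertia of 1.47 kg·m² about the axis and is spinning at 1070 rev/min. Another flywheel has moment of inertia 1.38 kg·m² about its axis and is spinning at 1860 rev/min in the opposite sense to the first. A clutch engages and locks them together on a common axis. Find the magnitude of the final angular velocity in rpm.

|ω_f| ≈ 349 rpm

The coupling torques are internal; angular momentum about the shared axis is conserved.
Taking A's sense as positive: L = (1.470)(1070) − (1.380)(1860) = -993.9 kg·m²·rpm.
Combined I = 1.470 + 1.380 = 2.850 kg·m².
ω_f = L / I = -993.9 / 2.850 = -348.7 rpm.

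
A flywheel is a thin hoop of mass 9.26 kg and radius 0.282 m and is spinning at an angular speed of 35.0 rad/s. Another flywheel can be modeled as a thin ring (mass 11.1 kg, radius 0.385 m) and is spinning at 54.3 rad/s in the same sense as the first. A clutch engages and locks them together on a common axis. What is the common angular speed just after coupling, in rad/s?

|ω_f| ≈ 48.3 rad/s

The coupling torques are internal; angular momentum about the shared axis is conserved.
Moments of inertia: I_A = (9.26)(0.282)² = 0.7364 kg·m²; I_B = (11.1)(0.385)² = 1.645 kg·m².
Taking A's sense as positive: L = (0.7364)(35.0) + (1.645)(54.3) = 115.1 kg·m²·rad/s.
Combined I = 0.7364 + 1.645 = 2.382 kg·m².
ω_f = L / I = 115.1 / 2.382 = 48.33 rad/s.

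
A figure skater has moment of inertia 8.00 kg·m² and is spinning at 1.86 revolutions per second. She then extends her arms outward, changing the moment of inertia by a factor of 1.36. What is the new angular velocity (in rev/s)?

ω₂ ≈ 1.37 rev/s

No external torque acts about the spin axis, so angular momentum is conserved.
I₂ = 1.36 × 8.00 = 10.88 kg·m².
ω₂ = I₁ω₁ / I₂ = (8.000)(1.86 rev/s) / (10.88) = 1.368 rev/s.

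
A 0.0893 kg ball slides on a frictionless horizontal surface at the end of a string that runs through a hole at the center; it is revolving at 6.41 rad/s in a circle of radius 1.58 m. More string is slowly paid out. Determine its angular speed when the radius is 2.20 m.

ω₂ ≈ 3.31 rad/s

No torque about the axis ⇒ m r₁² ω₁ = m r₂² ω₂.
ω₂ = ω₁ (r₁/r₂)² = (6.41)(1.58/2.20)² = 3.306 rad/s.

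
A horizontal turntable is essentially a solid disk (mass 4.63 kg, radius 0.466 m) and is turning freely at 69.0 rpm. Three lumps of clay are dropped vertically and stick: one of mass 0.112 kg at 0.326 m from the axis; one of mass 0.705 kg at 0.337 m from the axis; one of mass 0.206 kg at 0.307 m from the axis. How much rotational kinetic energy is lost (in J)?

The added mass arrives with no angular momentum about the axis, and any external torque about the axis is negligible, so the system's angular momentum is conserved.
I_p = ½(4.63)(0.466)² = 0.5027 kg·m².
Added inertia Σmr² = (0.112)(0.326)² + (0.705)(0.337)² + (0.206)(0.307)² = 0.1114 kg·m²; I_f = 0.5027 + 0.1114 = 0.6141 kg·m².
ω_f = I_p ω_i / I_f = (0.5027)(69.0) / 0.6141 = 56.48 rpm.
KE_i = ½(0.5027)(7.226 rad/s)² = 13.12 J; KE_f = ½(0.6141)(5.915)² = 10.74 J.

energy lost ≈ 2.38 J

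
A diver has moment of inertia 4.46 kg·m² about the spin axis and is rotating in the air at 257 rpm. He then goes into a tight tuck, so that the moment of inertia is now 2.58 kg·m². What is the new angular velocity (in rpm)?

ω₂ ≈ 444 rpm

Angular momentum about the spin axis is conserved since the torque about it is zero.
ω₂ = I₁ω₁ / I₂ = (4.460)(257 rpm) / (2.580) = 444.3 rpm.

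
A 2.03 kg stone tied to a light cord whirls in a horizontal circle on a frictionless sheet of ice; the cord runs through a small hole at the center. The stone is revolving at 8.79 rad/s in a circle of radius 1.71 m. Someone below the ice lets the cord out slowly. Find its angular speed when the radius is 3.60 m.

The constraining force is radial, so m r² ω about the center is conserved.
ω₂ = ω₁ (r₁/r₂)² = (8.79)(1.71/3.60)² = 1.983 rad/s.

ω₂ ≈ 1.98 rad/s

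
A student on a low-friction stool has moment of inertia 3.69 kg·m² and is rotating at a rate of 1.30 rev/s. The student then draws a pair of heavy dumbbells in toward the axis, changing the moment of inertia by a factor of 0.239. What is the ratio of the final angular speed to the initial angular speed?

With no external torque about the axis, L is conserved: I₁ω₁ = I₂ω₂.
I₂ = 0.239 × 3.69 = 0.8819 kg·m².
ω₂/ω₁ = I₁/I₂ = 3.690 / 0.8819 = 4.184.

ω₂/ω₁ ≈ 4.18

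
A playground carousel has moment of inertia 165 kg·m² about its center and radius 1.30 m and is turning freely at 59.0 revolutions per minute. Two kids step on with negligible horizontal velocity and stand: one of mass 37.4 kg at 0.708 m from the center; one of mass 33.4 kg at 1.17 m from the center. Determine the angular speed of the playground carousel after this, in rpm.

The added mass arrives with no angular momentum about the center, and any external torque about the center is negligible, so the system's angular momentum is conserved.
Added inertia Σmr² = (37.4)(0.708)² + (33.4)(1.17)² = 64.47 kg·m²; I_f = 165.0 + 64.47 = 229.5 kg·m².
ω_f = I_p ω_i / I_f = (165.0)(59.0) / 229.5 = 42.42 rpm.

ω_f ≈ 42.4 rpm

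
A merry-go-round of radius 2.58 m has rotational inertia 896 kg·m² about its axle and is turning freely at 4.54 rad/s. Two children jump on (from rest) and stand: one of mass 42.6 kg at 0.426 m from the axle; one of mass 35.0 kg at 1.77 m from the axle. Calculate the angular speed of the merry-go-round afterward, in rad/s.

No external torque acts about the axle; L_before = L_after.
Added inertia Σmr² = (42.6)(0.426)² + (35.0)(1.77)² = 117.4 kg·m²; I_f = 896.0 + 117.4 = 1013 kg·m².
ω_f = I_p ω_i / I_f = (896.0)(4.54) / 1013 = 4.014 rad/s.

ω_f ≈ 4.01 rad/s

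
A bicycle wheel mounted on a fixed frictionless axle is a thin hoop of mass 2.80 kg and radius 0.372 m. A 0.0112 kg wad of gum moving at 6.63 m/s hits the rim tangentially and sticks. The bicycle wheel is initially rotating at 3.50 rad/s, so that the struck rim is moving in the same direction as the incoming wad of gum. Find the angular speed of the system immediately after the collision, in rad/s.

|ω_f| ≈ 3.56 rad/s

The axle reaction passes through the axle and exerts no torque about it; angular momentum about the axle is conserved through the impact.
I_p = (2.80)(0.372)² = 0.3875 kg·m². Taking the sense of the wad of gum's angular momentum as positive, L_{wad} = m v R = (0.0112)(6.63)(0.372) = 0.02762 kg·m²/s.
L_i = +I_p ω_p + m v R = +(0.3875)(3.50) + 0.02762 = 1.384 kg·m²/s.
After sticking, I_f = I_p + m R² = 0.3875 + (0.0112)(0.372)² = 0.3890 kg·m².
ω_f = L_i / I_f = 1.384 / 0.3890 = 3.557 rad/s.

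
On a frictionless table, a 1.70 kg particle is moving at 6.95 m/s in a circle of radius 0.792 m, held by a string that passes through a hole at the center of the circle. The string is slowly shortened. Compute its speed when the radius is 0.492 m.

The only horizontal force on the mass is along the cord (radial), so it exerts no torque about the hole and angular momentum m v r is conserved.
v₂ = v₁ r₁ / r₂ = (6.95)(0.792) / (0.492) = 11.19 m/s.

v₂ ≈ 11.2 m/s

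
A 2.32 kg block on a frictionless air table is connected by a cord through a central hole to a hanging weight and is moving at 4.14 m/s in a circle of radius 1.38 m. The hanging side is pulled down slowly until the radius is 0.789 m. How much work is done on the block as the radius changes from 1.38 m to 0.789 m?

The only horizontal force on the mass is along the cord (radial), so it exerts no torque about the hole and angular momentum m v r is conserved.
v₂ = v₁ r₁ / r₂ = (4.14)(1.38) / (0.789) = 7.241 m/s.
W = ΔKE = ½m(v₂² − v₁²) = 40.94 J.

W ≈ 40.9 J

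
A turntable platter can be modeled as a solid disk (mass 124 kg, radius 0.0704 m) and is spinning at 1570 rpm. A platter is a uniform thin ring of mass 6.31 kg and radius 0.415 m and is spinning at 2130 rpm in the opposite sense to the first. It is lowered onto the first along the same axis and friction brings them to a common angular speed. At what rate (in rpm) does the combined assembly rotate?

|ω_f| ≈ 1310 rpm

The coupling torques are internal; angular momentum about the shared axis is conserved.
Moments of inertia: I_A = ½(124)(0.0704)² = 0.3073 kg·m²; I_B = (6.31)(0.415)² = 1.087 kg·m².
Taking A's sense as positive: L = (0.3073)(1570) − (1.087)(2130) = -1832 kg·m²·rpm.
Combined I = 0.3073 + 1.087 = 1.394 kg·m².
ω_f = L / I = -1832 / 1.394 = -1314 rpm.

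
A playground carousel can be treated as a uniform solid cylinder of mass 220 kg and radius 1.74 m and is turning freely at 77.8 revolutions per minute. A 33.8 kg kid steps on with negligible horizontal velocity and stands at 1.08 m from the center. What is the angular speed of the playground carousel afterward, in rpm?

ω_f ≈ 69.6 rpm

The added mass arrives with no angular momentum about the center, and any external torque about the center is negligible, so the system's angular momentum is conserved.
I_p = ½(220)(1.74)² = 333.0 kg·m².
Added inertia Σmr² = (33.8)(1.08)² = 39.42 kg·m²; I_f = 333.0 + 39.42 = 372.5 kg·m².
ω_f = I_p ω_i / I_f = (333.0)(77.8) / 372.5 = 69.56 rpm.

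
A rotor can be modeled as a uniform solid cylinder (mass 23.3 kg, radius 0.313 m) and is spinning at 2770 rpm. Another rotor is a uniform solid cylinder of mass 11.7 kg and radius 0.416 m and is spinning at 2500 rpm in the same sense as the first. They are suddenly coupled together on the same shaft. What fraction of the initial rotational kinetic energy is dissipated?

No external torque acts about the common axis, so total angular momentum is conserved.
Moments of inertia: I_A = ½(23.3)(0.313)² = 1.141 kg·m²; I_B = ½(11.7)(0.416)² = 1.012 kg·m².
Taking A's sense as positive: L = (1.141)(2770) + (1.012)(2500) = 5692 kg·m²·rpm.
Combined I = 1.141 + 1.012 = 2.154 kg·m².
ω_f = L / I = 5692 / 2.154 = 2643 rpm.
KE_i = ½ΣIω² = 82710 J; KE_f = ½(2.154)(276.8)² = 82500 J.
Fraction dissipated = (KE_i − KE_f)/KE_i = 0.002593.

fraction ≈ 0.00259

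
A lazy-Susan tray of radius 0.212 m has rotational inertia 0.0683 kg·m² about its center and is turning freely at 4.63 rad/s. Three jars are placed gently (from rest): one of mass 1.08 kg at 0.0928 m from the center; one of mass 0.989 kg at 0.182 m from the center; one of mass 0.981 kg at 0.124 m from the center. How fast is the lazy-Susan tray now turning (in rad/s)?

The added mass arrives with no angular momentum about the center, and any external torque about the center is negligible, so the system's angular momentum is conserved.
Added inertia Σmr² = (1.08)(0.0928)² + (0.989)(0.182)² + (0.981)(0.124)² = 0.05714 kg·m²; I_f = 0.06830 + 0.05714 = 0.1254 kg·m².
ω_f = I_p ω_i / I_f = (0.06830)(4.63) / 0.1254 = 2.521 rad/s.

ω_f ≈ 2.52 rad/s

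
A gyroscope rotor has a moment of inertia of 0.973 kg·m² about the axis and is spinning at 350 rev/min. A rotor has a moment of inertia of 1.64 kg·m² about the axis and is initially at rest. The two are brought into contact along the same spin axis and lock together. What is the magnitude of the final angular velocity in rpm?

|ω_f| ≈ 130 rpm

The coupling torques are internal; angular momentum about the shared axis is conserved.
Taking A's sense as positive: L = (0.9730)(350) = 340.6 kg·m²·rpm.
Combined I = 0.9730 + 1.640 = 2.613 kg·m².
ω_f = L / I = 340.6 / 2.613 = 130.3 rpm.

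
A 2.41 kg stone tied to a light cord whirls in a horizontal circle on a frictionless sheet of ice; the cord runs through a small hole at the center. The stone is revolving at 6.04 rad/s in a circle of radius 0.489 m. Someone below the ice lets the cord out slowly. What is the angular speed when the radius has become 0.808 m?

ω₂ ≈ 2.21 rad/s

No torque about the axis ⇒ m r₁² ω₁ = m r₂² ω₂.
ω₂ = ω₁ (r₁/r₂)² = (6.04)(0.489/0.808)² = 2.212 rad/s.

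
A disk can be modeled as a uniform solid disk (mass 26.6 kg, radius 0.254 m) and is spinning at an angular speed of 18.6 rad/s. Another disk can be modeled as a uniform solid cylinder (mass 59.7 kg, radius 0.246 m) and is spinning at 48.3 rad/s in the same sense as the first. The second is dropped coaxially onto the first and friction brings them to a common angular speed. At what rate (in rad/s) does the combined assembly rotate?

|ω_f| ≈ 38.7 rad/s

The coupling torques are internal; angular momentum about the shared axis is conserved.
Moments of inertia: I_A = ½(26.6)(0.254)² = 0.8581 kg·m²; I_B = ½(59.7)(0.246)² = 1.806 kg·m².
Taking A's sense as positive: L = (0.8581)(18.6) + (1.806)(48.3) = 103.2 kg·m²·rad/s.
Combined I = 0.8581 + 1.806 = 2.664 kg·m².
ω_f = L / I = 103.2 / 2.664 = 38.74 rad/s.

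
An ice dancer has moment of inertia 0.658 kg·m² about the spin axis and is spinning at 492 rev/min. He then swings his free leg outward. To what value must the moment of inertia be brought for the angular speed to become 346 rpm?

With no external torque about the axis, L is conserved: I₁ω₁ = I₂ω₂.
I₂ = I₁ω₁ / ω₂ = (0.658)(492) / (346) = 0.9357 kg·m².

I₂ ≈ 0.936 kg·m²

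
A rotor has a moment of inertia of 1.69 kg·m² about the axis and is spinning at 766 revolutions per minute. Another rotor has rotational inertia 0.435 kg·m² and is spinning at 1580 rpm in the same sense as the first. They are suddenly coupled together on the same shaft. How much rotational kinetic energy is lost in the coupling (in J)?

ΔKE lost ≈ 1260 J

The coupling torques are internal; angular momentum about the shared axis is conserved.
Taking A's sense as positive: L = (1.690)(766) + (0.4350)(1580) = 1982 kg·m²·rpm.
Combined I = 1.690 + 0.4350 = 2.125 kg·m².
ω_f = L / I = 1982 / 2.125 = 932.6 rpm.
KE_i = ½ΣIω² = 11390 J; KE_f = ½(2.125)(97.66)² = 10130 J.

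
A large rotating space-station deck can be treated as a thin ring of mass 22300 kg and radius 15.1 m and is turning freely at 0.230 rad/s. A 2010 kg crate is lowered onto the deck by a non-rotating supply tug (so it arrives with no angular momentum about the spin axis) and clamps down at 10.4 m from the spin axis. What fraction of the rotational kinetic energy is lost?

fraction ≈ 0.0410

The added mass arrives with no angular momentum about the spin axis, and any external torque about the spin axis is negligible, so the system's angular momentum is conserved.
I_p = (22300)(15.1)² = 5.085e+06 kg·m².
Added inertia Σmr² = (2010)(10.4)² = 2.174e+05 kg·m²; I_f = 5.085e+06 + 2.174e+05 = 5.302e+06 kg·m².
ω_f = I_p ω_i / I_f = (5.085e+06)(0.230) / 5.302e+06 = 0.2206 rad/s.
KE_i = ½(5.085e+06)(0.2300 rad/s)² = 1.345e+05 J; KE_f = ½(5.302e+06)(0.2206)² = 1.290e+05 J.
Fraction lost = 0.04100.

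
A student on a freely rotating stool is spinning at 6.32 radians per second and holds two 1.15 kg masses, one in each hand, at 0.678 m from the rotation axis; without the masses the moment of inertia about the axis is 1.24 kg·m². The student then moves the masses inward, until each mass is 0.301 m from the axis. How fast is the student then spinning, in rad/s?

No external torque acts about the spin axis, so angular momentum is conserved.
I₁ = 1.24 + 2(1.15)(0.678)² = 2.297 kg·m²; I₂ = 1.24 + 2(1.15)(0.301)² = 1.448 kg·m².
ω₂ = I₁ω₁ / I₂ = (2.297)(6.32 rad/s) / (1.448) = 10.02 rad/s.

ω₂ ≈ 10.0 rad/s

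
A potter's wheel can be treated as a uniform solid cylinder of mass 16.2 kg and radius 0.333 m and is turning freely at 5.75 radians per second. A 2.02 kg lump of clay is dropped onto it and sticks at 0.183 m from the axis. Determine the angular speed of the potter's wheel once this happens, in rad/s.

ω_f ≈ 5.35 rad/s

The added mass arrives with no angular momentum about the axis, and any external torque about the axis is negligible, so the system's angular momentum is conserved.
I_p = ½(16.2)(0.333)² = 0.8982 kg·m².
Added inertia Σmr² = (2.02)(0.183)² = 0.06765 kg·m²; I_f = 0.8982 + 0.06765 = 0.9658 kg·m².
ω_f = I_p ω_i / I_f = (0.8982)(5.75) / 0.9658 = 5.347 rad/s.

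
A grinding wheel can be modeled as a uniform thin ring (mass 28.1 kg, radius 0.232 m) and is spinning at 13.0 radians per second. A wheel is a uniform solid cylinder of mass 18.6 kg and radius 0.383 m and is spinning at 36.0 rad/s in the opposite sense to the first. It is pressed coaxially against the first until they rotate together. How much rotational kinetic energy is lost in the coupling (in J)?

ΔKE lost ≈ 861 J

No external torque acts about the common axis, so total angular momentum is conserved.
Moments of inertia: I_A = (28.1)(0.232)² = 1.512 kg·m²; I_B = ½(18.6)(0.383)² = 1.364 kg·m².
Taking A's sense as positive: L = (1.512)(13.0) − (1.364)(36.0) = -29.45 kg·m²·rad/s.
Combined I = 1.512 + 1.364 = 2.877 kg·m².
ω_f = L / I = -29.45 / 2.877 = -10.24 rad/s.
KE_i = ½ΣIω² = 1012 J; KE_f = ½(2.877)(10.24)² = 150.7 J.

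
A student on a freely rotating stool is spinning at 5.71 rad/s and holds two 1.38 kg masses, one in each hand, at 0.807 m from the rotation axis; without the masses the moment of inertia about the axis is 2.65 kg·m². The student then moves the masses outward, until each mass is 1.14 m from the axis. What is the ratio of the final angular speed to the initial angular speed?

No external torque acts about the spin axis, so angular momentum is conserved.
I₁ = 2.65 + 2(1.38)(0.807)² = 4.447 kg·m²; I₂ = 2.65 + 2(1.38)(1.14)² = 6.237 kg·m².
ω₂/ω₁ = I₁/I₂ = 4.447 / 6.237 = 0.7131.

ω₂/ω₁ ≈ 0.713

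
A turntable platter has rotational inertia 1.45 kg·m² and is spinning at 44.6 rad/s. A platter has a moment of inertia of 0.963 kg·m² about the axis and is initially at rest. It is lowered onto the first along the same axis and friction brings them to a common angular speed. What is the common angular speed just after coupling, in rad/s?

|ω_f| ≈ 26.8 rad/s

The coupling torques are internal; angular momentum about the shared axis is conserved.
Taking A's sense as positive: L = (1.450)(44.6) = 64.67 kg·m²·rad/s.
Combined I = 1.450 + 0.9630 = 2.413 kg·m².
ω_f = L / I = 64.67 / 2.413 = 26.80 rad/s.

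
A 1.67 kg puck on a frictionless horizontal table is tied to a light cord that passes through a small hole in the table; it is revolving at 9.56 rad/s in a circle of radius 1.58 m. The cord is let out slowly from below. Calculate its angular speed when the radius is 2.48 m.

ω₂ ≈ 3.88 rad/s

The constraining force is radial, so m r² ω about the center is conserved.
ω₂ = ω₁ (r₁/r₂)² = (9.56)(1.58/2.48)² = 3.880 rad/s.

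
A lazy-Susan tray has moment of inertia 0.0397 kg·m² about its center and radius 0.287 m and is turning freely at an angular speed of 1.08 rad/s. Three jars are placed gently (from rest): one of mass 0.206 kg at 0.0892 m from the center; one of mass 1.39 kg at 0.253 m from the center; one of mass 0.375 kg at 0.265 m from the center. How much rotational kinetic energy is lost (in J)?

The added mass arrives with no angular momentum about the center, and any external torque about the center is negligible, so the system's angular momentum is conserved.
Added inertia Σmr² = (0.206)(0.0892)² + (1.39)(0.253)² + (0.375)(0.265)² = 0.1169 kg·m²; I_f = 0.03970 + 0.1169 = 0.1566 kg·m².
ω_f = I_p ω_i / I_f = (0.03970)(1.08) / 0.1566 = 0.2737 rad/s.
KE_i = ½(0.03970)(1.080 rad/s)² = 0.02315 J; KE_f = ½(0.1566)(0.2737)² = 0.005868 J.

energy lost ≈ 0.0173 J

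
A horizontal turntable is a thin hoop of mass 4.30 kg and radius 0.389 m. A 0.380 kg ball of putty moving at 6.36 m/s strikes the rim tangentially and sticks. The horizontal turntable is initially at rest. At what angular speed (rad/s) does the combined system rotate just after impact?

|ω_f| ≈ 1.33 rad/s

The axle reaction passes through the axle and exerts no torque about it; angular momentum about the axle is conserved through the impact.
I_p = (4.30)(0.389)² = 0.6507 kg·m². Taking the sense of the ball of putty's angular momentum as positive, L_{ball} = m v R = (0.380)(6.36)(0.389) = 0.9401 kg·m²/s.
L_i = 0 + 0.9401 = 0.9401 kg·m²/s.
After sticking, I_f = I_p + m R² = 0.6507 + (0.380)(0.389)² = 0.7082 kg·m².
ω_f = L_i / I_f = 0.9401 / 0.7082 = 1.328 rad/s.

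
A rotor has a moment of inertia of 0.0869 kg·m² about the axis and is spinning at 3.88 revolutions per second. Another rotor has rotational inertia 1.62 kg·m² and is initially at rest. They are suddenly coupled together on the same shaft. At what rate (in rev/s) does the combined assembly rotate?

No external torque acts about the common axis, so total angular momentum is conserved.
Taking A's sense as positive: L = (0.08690)(3.88) = 0.3372 kg·m²·rev/s.
Combined I = 0.08690 + 1.620 = 1.707 kg·m².
ω_f = L / I = 0.3372 / 1.707 = 0.1975 rev/s.

|ω_f| ≈ 0.198 rev/s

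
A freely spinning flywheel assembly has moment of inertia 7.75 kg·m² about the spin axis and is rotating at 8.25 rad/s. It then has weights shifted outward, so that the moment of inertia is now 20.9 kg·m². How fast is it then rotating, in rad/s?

No external torque acts about the spin axis, so angular momentum is conserved.
ω₂ = I₁ω₁ / I₂ = (7.750)(8.25 rad/s) / (20.90) = 3.059 rad/s.

ω₂ ≈ 3.06 rad/s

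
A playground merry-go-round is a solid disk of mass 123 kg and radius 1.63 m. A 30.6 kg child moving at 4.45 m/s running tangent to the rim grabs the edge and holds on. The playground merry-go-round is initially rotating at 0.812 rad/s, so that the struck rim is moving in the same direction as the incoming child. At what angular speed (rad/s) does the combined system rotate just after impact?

The axle reaction passes through the axle and exerts no torque about it; angular momentum about the axle is conserved through the impact.
I_p = ½(123)(1.63)² = 163.4 kg·m². Taking the sense of the child's angular momentum as positive, L_{child} = m v R = (30.6)(4.45)(1.63) = 222.0 kg·m²/s.
L_i = +I_p ω_p + m v R = +(163.4)(0.812) + 222.0 = 354.6 kg·m²/s.
After sticking, I_f = I_p + m R² = 163.4 + (30.6)(1.63)² = 244.7 kg·m².
ω_f = L_i / I_f = 354.6 / 244.7 = 1.449 rad/s.

|ω_f| ≈ 1.45 rad/s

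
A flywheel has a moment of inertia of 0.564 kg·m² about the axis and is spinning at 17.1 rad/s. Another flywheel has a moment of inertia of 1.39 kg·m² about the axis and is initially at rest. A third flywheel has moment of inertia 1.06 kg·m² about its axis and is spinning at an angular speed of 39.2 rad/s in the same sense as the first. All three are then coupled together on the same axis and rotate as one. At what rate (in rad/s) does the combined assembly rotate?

No external torque acts about the common axis, so total angular momentum is conserved.
Taking A's sense as positive: L = (0.5640)(17.1) + (1.060)(39.2) = 51.20 kg·m²·rad/s.
Combined I = 0.5640 + 1.390 + 1.060 = 3.014 kg·m².
ω_f = L / I = 51.20 / 3.014 = 16.99 rad/s.

|ω_f| ≈ 17.0 rad/s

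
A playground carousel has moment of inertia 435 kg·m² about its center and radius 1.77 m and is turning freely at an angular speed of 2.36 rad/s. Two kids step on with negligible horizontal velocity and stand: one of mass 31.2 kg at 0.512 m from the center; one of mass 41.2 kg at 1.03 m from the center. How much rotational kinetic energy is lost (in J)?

energy lost ≈ 129 J

No external torque acts about the center; L_before = L_after.
Added inertia Σmr² = (31.2)(0.512)² + (41.2)(1.03)² = 51.89 kg·m²; I_f = 435.0 + 51.89 = 486.9 kg·m².
ω_f = I_p ω_i / I_f = (435.0)(2.36) / 486.9 = 2.108 rad/s.
KE_i = ½(435.0)(2.360 rad/s)² = 1211 J; KE_f = ½(486.9)(2.108)² = 1082 J.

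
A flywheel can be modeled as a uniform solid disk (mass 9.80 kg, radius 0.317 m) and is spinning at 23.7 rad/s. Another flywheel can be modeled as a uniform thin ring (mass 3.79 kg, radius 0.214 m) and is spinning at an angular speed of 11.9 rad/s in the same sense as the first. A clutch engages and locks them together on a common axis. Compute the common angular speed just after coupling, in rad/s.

No external torque acts about the common axis, so total angular momentum is conserved.
Moments of inertia: I_A = ½(9.80)(0.317)² = 0.4924 kg·m²; I_B = (3.79)(0.214)² = 0.1736 kg·m².
Taking A's sense as positive: L = (0.4924)(23.7) + (0.1736)(11.9) = 13.74 kg·m²·rad/s.
Combined I = 0.4924 + 0.1736 = 0.6660 kg·m².
ω_f = L / I = 13.74 / 0.6660 = 20.62 rad/s.

|ω_f| ≈ 20.6 rad/s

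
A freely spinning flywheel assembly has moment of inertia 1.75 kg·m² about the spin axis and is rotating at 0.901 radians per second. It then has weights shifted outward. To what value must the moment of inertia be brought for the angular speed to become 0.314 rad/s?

Angular momentum about the spin axis is conserved since the torque about it is zero.
I₂ = I₁ω₁ / ω₂ = (1.75)(0.901) / (0.314) = 5.021 kg·m².

I₂ ≈ 5.02 kg·m²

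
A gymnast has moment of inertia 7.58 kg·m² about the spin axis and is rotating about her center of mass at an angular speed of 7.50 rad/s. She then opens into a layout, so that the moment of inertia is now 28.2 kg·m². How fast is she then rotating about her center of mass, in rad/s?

ω₂ ≈ 2.02 rad/s

Angular momentum about the spin axis is conserved since the torque about it is zero.
ω₂ = I₁ω₁ / I₂ = (7.580)(7.50 rad/s) / (28.20) = 2.016 rad/s.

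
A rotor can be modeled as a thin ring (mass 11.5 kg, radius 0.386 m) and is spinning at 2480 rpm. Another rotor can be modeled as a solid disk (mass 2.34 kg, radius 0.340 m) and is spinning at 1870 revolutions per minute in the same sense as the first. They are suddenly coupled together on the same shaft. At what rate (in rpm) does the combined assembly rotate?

The coupling torques are internal; angular momentum about the shared axis is conserved.
Moments of inertia: I_A = (11.5)(0.386)² = 1.713 kg·m²; I_B = ½(2.34)(0.340)² = 0.1353 kg·m².
Taking A's sense as positive: L = (1.713)(2480) + (0.1353)(1870) = 4502 kg·m²·rpm.
Combined I = 1.713 + 0.1353 = 1.849 kg·m².
ω_f = L / I = 4502 / 1.849 = 2435 rpm.

|ω_f| ≈ 2440 rpm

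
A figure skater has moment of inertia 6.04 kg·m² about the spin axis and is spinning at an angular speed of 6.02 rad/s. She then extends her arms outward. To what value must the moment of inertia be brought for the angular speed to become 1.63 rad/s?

I₂ ≈ 22.3 kg·m²

With no external torque about the axis, L is conserved: I₁ω₁ = I₂ω₂.
I₂ = I₁ω₁ / ω₂ = (6.04)(6.02) / (1.63) = 22.31 kg·m².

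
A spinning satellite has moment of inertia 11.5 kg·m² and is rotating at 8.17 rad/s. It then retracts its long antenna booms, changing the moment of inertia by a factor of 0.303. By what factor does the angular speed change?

ω₂/ω₁ ≈ 3.30

No external torque acts about the spin axis, so angular momentum is conserved.
I₂ = 0.303 × 11.5 = 3.484 kg·m².
ω₂/ω₁ = I₁/I₂ = 11.50 / 3.484 = 3.300.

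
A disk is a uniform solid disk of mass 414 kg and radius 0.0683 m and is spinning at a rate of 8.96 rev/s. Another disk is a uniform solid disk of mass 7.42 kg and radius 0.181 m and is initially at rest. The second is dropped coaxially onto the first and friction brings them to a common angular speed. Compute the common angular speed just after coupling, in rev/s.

No external torque acts about the common axis, so total angular momentum is conserved.
Moments of inertia: I_A = ½(414)(0.0683)² = 0.9656 kg·m²; I_B = ½(7.42)(0.181)² = 0.1215 kg·m².
Taking A's sense as positive: L = (0.9656)(8.96) = 8.652 kg·m²·rev/s.
Combined I = 0.9656 + 0.1215 = 1.087 kg·m².
ω_f = L / I = 8.652 / 1.087 = 7.958 rev/s.

|ω_f| ≈ 7.96 rev/s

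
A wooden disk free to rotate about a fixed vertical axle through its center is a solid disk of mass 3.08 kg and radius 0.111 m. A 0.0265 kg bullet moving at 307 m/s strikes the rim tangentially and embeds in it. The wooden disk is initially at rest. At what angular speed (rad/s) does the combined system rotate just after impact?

The axle reaction passes through the axle and exerts no torque about it; angular momentum about the axle is conserved through the impact.
I_p = ½(3.08)(0.111)² = 0.01897 kg·m². Taking the sense of the bullet's angular momentum as positive, L_{bullet} = m v R = (0.0265)(307)(0.111) = 0.9030 kg·m²/s.
L_i = 0 + 0.9030 = 0.9030 kg·m²/s.
After sticking, I_f = I_p + m R² = 0.01897 + (0.0265)(0.111)² = 0.01930 kg·m².
ω_f = L_i / I_f = 0.9030 / 0.01930 = 46.79 rad/s.

|ω_f| ≈ 46.8 rad/s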